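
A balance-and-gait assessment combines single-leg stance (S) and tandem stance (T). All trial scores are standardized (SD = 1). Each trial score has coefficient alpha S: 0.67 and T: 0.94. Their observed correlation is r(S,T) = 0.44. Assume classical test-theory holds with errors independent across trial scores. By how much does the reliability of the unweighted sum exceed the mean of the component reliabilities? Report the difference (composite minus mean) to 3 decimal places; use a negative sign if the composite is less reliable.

0.060

Var(sum) = 2 + 0.88 = 2.88; true-score variance = 1.61 + 0.88 = 2.49; composite reliability = 0.8646.
Mean component reliability = 0.8050.
Difference = 0.8646 − 0.8050 = 0.060.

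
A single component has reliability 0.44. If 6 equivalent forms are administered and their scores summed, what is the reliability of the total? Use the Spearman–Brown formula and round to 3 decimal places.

ρ_k = kρ / (1 + (k−1)ρ) = 6·0.44 / (1 + 5·0.44) = 2.640 / 3.200 = 0.825.

0.825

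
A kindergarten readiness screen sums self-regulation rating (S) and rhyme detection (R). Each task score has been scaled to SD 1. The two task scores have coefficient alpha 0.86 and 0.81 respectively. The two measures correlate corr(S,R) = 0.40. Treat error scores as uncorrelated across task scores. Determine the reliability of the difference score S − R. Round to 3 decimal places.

Var(S−R) = 1 + 1 − 2·0.40 = 2 − 0.8 = 1.2.
Because errors are independent across components, Cov(Tᵢ,Tⱼ) = Cov(Xᵢ,Xⱼ); the off-diagonal part of the true-score variance is the same as above.
True-score variance = [0.86 + 0.81] − 0.8 = 1.67 − 0.8 = 0.87.
Reliability = 0.87 / 1.2 = 0.725.

0.725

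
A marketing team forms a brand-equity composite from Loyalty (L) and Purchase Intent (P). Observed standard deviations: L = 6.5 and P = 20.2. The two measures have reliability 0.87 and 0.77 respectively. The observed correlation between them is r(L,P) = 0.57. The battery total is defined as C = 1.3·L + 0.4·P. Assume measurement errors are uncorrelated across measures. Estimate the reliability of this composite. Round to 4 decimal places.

0.8867

Var(C) = 1.3²·6.5² + 0.4²·20.2² + 2·[0.52·6.5·20.2·0.57] = 136.689 + 77.8346 = 214.524.
Under uncorrelated errors the observed covariances equal the true-score covariances, so only the own-variance terms attenuate.
True-score variance = [1.3²·6.5²·0.87 + 0.4²·20.2²·0.77] + 77.8346 = 112.391 + 77.8346 = 190.225.
Reliability = 190.225 / 214.524 = 0.8867.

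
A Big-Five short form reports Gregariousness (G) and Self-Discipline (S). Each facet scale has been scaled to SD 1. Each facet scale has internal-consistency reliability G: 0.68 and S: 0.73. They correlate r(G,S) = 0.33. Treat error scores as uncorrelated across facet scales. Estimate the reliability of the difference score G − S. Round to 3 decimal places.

0.560

Var(G−S) = 1 + 1 − 2·0.33 = 2 − 0.66 = 1.34.
With uncorrelated errors the cross-covariances are all true-score covariance, so they carry over unchanged; only the diagonal terms shrink to ρᵢσᵢ².
True-score variance = [0.68 + 0.73] − 0.66 = 1.41 − 0.66 = 0.75.
Reliability = 0.75 / 1.34 = 0.560.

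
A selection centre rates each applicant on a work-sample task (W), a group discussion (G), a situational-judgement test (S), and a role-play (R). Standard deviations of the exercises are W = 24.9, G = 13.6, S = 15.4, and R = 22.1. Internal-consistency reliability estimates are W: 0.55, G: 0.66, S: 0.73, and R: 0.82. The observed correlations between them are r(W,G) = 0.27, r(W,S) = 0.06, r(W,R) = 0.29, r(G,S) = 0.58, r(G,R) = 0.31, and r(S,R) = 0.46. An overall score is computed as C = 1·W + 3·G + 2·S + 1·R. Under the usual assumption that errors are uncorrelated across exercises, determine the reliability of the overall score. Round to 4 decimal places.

Var(C) = 24.9² + 3²·13.6² + 2²·15.4² + 22.1² + 2·[3·24.9·13.6·0.27 + 2·24.9·15.4·0.06 + 24.9·22.1·0.29 + 6·13.6·15.4·0.58 + 3·13.6·22.1·0.31 + 2·15.4·22.1·0.46] = 3721.7 + 3602.76 = 7324.47.
Under uncorrelated errors the observed covariances equal the true-score covariances, so only the own-variance terms attenuate.
True-score variance = [24.9²·0.55 + 3²·13.6²·0.66 + 2²·15.4²·0.73 + 22.1²·0.82] + 3602.76 = 2532.67 + 3602.76 = 6135.44.
Reliability = 6135.44 / 7324.47 = 0.8377.

0.8377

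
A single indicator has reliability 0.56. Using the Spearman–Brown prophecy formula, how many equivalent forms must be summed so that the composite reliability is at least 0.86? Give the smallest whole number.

5

k ≥ ρ*(1−ρ₁)/(ρ₁(1−ρ*)) = 0.86·0.44 / (0.56·0.14) = 4.827.
Smallest integer k = 5.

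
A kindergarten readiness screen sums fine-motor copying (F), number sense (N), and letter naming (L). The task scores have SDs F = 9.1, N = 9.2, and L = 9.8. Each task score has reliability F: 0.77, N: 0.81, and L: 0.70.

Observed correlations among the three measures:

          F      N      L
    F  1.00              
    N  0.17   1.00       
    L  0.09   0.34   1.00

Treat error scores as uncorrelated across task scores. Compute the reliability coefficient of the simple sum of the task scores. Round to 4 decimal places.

Var(F+N+L) = 9.1² + 9.2² + 9.8² + 2·[9.1·9.2·0.17 + 9.1·9.8·0.09 + 9.2·9.8·0.34] = 263.49 + 105.826 = 369.316.
Because errors are independent across components, Cov(Tᵢ,Tⱼ) = Cov(Xᵢ,Xⱼ); the off-diagonal part of the true-score variance is the same as above.
True-score variance = [9.1²·0.77 + 9.2²·0.81 + 9.8²·0.70] + 105.826 = 199.55 + 105.826 = 305.376.
Reliability = 305.376 / 369.316 = 0.8269.

0.8269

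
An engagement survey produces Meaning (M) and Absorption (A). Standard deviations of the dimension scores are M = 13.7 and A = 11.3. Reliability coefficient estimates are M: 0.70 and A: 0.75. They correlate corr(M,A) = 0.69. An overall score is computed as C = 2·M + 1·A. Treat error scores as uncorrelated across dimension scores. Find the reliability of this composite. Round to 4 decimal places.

Var(C) = 2²·13.7² + 11.3² + 2·[2·13.7·11.3·0.69] = 878.45 + 427.276 = 1305.73.
With uncorrelated errors the cross-covariances are all true-score covariance, so they carry over unchanged; only the diagonal terms shrink to ρᵢσᵢ².
True-score variance = [2²·13.7²·0.70 + 11.3²·0.75] + 427.276 = 621.299 + 427.276 = 1048.58.
Reliability = 1048.58 / 1305.73 = 0.8031.

0.8031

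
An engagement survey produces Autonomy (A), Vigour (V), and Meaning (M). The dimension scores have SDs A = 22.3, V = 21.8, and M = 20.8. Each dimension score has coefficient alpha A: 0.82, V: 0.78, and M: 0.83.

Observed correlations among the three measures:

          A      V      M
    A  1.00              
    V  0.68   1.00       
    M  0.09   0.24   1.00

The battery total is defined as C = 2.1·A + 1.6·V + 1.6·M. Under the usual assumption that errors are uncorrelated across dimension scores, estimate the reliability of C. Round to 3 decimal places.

Var(C) = 2.1²·22.3² + 1.6²·21.8² + 1.6²·20.8² + 2·[3.36·22.3·21.8·0.68 + 3.36·22.3·20.8·0.09 + 2.56·21.8·20.8·0.24] = 4517.22 + 3059.18 = 7576.4.
With uncorrelated errors the cross-covariances are all true-score covariance, so they carry over unchanged; only the diagonal terms shrink to ρᵢσᵢ².
True-score variance = [2.1²·22.3²·0.82 + 1.6²·21.8²·0.78 + 1.6²·20.8²·0.83] + 3059.18 = 3666.53 + 3059.18 = 6725.72.
Reliability = 6725.72 / 7576.4 = 0.888.

0.888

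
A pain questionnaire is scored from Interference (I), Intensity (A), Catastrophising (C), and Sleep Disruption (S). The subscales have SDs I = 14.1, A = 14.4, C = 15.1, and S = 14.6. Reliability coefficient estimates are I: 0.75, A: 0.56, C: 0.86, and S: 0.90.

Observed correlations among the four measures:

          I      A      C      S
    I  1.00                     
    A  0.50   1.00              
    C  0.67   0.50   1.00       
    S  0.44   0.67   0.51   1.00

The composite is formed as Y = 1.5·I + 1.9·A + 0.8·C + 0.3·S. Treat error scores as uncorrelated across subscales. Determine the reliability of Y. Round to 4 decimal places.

Var(Y) = 1.5²·14.1² + 1.9²·14.4² + 0.8²·15.1² + 0.3²·14.6² + 2·[2.85·14.1·14.4·0.50 + 1.2·14.1·15.1·0.67 + 0.45·14.1·14.6·0.44 + 1.52·14.4·15.1·0.50 + 0.57·14.4·14.6·0.67 + 0.24·15.1·14.6·0.51] = 1361 + 1547.6 = 2908.61.
With uncorrelated errors the cross-covariances are all true-score covariance, so they carry over unchanged; only the diagonal terms shrink to ρᵢσᵢ².
True-score variance = [1.5²·14.1²·0.75 + 1.9²·14.4²·0.56 + 0.8²·15.1²·0.86 + 0.3²·14.6²·0.90] + 1547.6 = 897.454 + 1547.6 = 2445.06.
Reliability = 2445.06 / 2908.61 = 0.8406.

0.8406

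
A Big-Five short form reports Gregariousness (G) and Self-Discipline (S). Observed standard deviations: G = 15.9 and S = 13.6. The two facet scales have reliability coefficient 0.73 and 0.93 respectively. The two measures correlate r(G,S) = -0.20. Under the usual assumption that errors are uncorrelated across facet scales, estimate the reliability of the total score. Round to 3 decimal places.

Var(G+S) = 15.9² + 13.6² + 2·[15.9·13.6·(-0.20)] = 437.77 − 86.496 = 351.274.
Because errors are independent across components, Cov(Tᵢ,Tⱼ) = Cov(Xᵢ,Xⱼ); the off-diagonal part of the true-score variance is the same as above.
True-score variance = [15.9²·0.73 + 13.6²·0.93] − 86.496 = 356.564 − 86.496 = 270.068.
Reliability = 270.068 / 351.274 = 0.769.

0.769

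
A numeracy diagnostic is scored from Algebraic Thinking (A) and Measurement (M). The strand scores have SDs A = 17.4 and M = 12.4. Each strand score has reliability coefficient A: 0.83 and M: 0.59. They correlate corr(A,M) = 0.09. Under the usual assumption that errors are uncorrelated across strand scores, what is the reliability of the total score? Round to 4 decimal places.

0.7688

Var(A+M) = 17.4² + 12.4² + 2·[17.4·12.4·0.09] = 456.52 + 38.8368 = 495.357.
Under uncorrelated errors the observed covariances equal the true-score covariances, so only the own-variance terms attenuate.
True-score variance = [17.4²·0.83 + 12.4²·0.59] + 38.8368 = 342.009 + 38.8368 = 380.846.
Reliability = 380.846 / 495.357 = 0.7688.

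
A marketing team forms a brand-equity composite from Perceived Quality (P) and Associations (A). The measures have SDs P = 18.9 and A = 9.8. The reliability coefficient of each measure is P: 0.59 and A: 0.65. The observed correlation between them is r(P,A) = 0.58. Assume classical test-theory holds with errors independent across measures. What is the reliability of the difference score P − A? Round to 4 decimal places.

0.2447

Var(P−A) = 18.9² + 9.8² − 2·18.9·9.8·0.58 = 453.25 − 214.855 = 238.395.
With uncorrelated errors the cross-covariances are all true-score covariance, so they carry over unchanged; only the diagonal terms shrink to ρᵢσᵢ².
True-score variance = [18.9²·0.59 + 9.8²·0.65] − 214.855 = 273.18 − 214.855 = 58.3247.
Reliability = 58.3247 / 238.395 = 0.2447.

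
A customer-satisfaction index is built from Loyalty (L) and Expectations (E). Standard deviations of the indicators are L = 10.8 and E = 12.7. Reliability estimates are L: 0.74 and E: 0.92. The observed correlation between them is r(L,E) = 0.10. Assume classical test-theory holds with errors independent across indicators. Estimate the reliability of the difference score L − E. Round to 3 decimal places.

Var(L−E) = 10.8² + 12.7² − 2·10.8·12.7·0.10 = 277.93 − 27.432 = 250.498.
With uncorrelated errors the cross-covariances are all true-score covariance, so they carry over unchanged; only the diagonal terms shrink to ρᵢσᵢ².
True-score variance = [10.8²·0.74 + 12.7²·0.92] − 27.432 = 234.7 − 27.432 = 207.268.
Reliability = 207.268 / 250.498 = 0.827.

0.827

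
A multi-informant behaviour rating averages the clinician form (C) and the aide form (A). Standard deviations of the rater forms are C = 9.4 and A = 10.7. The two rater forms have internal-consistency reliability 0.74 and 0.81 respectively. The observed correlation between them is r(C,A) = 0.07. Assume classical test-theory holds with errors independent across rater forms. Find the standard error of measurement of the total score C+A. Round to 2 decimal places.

Var(total) = 202.85 + 14.0812 = 216.931.
True-score variance = 158.123 + 14.0812 = 172.204, so reliability = 0.7938.
Error variance = 216.931 − 172.204 = 44.7267; SEM = √44.7267 = 6.69.

6.69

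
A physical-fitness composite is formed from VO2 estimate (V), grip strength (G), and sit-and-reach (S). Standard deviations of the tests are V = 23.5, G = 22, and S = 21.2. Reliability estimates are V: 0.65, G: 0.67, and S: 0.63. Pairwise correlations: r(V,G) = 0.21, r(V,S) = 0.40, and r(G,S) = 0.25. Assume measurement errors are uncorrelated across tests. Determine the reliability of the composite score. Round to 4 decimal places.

0.7776

Var(V+G+S) = 23.5² + 22² + 21.2² + 2·[23.5·22·0.21 + 23.5·21.2·0.40 + 22·21.2·0.25] = 1485.69 + 848.9 = 2334.59.
Because errors are independent across components, Cov(Tᵢ,Tⱼ) = Cov(Xᵢ,Xⱼ); the off-diagonal part of the true-score variance is the same as above.
True-score variance = [23.5²·0.65 + 22²·0.67 + 21.2²·0.63] + 848.9 = 966.39 + 848.9 = 1815.29.
Reliability = 1815.29 / 2334.59 = 0.7776.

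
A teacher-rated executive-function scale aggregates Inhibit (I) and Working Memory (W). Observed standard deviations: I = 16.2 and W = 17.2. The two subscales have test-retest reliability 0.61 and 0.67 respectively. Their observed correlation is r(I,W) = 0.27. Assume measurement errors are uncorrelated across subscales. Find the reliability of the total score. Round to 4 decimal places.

0.7178

Var(I+W) = 16.2² + 17.2² + 2·[16.2·17.2·0.27] = 558.28 + 150.466 = 708.746.
Because errors are independent across components, Cov(Tᵢ,Tⱼ) = Cov(Xᵢ,Xⱼ); the off-diagonal part of the true-score variance is the same as above.
True-score variance = [16.2²·0.61 + 17.2²·0.67] + 150.466 = 358.301 + 150.466 = 508.767.
Reliability = 508.767 / 708.746 = 0.7178.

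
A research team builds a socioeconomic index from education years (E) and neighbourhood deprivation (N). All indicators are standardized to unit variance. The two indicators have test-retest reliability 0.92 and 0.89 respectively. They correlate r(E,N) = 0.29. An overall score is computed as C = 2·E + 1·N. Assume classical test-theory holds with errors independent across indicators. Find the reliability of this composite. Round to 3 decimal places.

0.930

Var(C) = 2² + 1 + 2·[2·0.29] = 5 + 1.16 = 6.16.
Under uncorrelated errors the observed covariances equal the true-score covariances, so only the own-variance terms attenuate.
True-score variance = [2²·0.92 + 0.89] + 1.16 = 4.57 + 1.16 = 5.73.
Reliability = 5.73 / 6.16 = 0.930.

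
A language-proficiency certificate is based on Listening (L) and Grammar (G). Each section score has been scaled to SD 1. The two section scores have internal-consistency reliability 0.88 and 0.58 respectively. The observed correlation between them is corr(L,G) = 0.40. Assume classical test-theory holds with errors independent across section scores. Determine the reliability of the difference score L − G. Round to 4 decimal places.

Var(L−G) = 1 + 1 − 2·0.40 = 2 − 0.8 = 1.2.
Because errors are independent across components, Cov(Tᵢ,Tⱼ) = Cov(Xᵢ,Xⱼ); the off-diagonal part of the true-score variance is the same as above.
True-score variance = [0.88 + 0.58] − 0.8 = 1.46 − 0.8 = 0.66.
Reliability = 0.66 / 1.2 = 0.5500.

0.5500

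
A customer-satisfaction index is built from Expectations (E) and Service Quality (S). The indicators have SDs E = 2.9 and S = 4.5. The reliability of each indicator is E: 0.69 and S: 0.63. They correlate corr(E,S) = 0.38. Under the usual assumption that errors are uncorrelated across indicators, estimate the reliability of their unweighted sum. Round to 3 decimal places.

0.738

Var(E+S) = 2.9² + 4.5² + 2·[2.9·4.5·0.38] = 28.66 + 9.918 = 38.578.
Under uncorrelated errors the observed covariances equal the true-score covariances, so only the own-variance terms attenuate.
True-score variance = [2.9²·0.69 + 4.5²·0.63] + 9.918 = 18.5604 + 9.918 = 28.4784.
Reliability = 28.4784 / 38.578 = 0.738.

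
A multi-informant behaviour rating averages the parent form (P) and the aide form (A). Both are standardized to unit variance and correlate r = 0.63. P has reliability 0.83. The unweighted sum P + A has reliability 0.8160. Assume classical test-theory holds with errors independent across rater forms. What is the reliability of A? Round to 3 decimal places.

0.570

Var(P+A) = 2 + 2·0.63 = 3.260.
True-score variance = ρ_P + ρ_A + 2·0.63, so 0.8160 = (0.83 + ρ_A + 1.26) / 3.260.
ρ_A = 0.8160·3.260 − 0.83 − 1.26 = 0.570.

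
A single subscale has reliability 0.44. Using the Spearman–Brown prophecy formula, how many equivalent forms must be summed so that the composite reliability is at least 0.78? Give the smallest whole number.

5

k ≥ ρ*(1−ρ₁)/(ρ₁(1−ρ*)) = 0.78·0.56 / (0.44·0.22) = 4.512.
Smallest integer k = 5.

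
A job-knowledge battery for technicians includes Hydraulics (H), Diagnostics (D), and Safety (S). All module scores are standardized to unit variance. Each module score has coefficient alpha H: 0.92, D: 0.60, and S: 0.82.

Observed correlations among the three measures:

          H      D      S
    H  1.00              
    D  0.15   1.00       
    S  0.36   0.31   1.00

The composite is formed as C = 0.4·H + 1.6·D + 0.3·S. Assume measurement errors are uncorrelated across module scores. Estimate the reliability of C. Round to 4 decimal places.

Var(C) = 0.4² + 1.6² + 0.3² + 2·[0.64·0.15 + 0.12·0.36 + 0.48·0.31] = 2.81 + 0.576 = 3.386.
Under uncorrelated errors the observed covariances equal the true-score covariances, so only the own-variance terms attenuate.
True-score variance = [0.4²·0.92 + 1.6²·0.60 + 0.3²·0.82] + 0.576 = 1.757 + 0.576 = 2.333.
Reliability = 2.333 / 3.386 = 0.6890.

0.6890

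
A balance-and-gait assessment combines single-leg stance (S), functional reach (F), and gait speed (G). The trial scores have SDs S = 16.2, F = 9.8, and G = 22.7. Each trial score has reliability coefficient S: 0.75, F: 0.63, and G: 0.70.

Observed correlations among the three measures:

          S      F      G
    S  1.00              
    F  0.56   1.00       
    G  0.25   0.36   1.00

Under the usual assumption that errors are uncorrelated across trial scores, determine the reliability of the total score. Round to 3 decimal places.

0.817

Var(S+F+G) = 16.2² + 9.8² + 22.7² + 2·[16.2·9.8·0.56 + 16.2·22.7·0.25 + 9.8·22.7·0.36] = 873.77 + 521.852 = 1395.62.
Because errors are independent across components, Cov(Tᵢ,Tⱼ) = Cov(Xᵢ,Xⱼ); the off-diagonal part of the true-score variance is the same as above.
True-score variance = [16.2²·0.75 + 9.8²·0.63 + 22.7²·0.70] + 521.852 = 618.038 + 521.852 = 1139.89.
Reliability = 1139.89 / 1395.62 = 0.817.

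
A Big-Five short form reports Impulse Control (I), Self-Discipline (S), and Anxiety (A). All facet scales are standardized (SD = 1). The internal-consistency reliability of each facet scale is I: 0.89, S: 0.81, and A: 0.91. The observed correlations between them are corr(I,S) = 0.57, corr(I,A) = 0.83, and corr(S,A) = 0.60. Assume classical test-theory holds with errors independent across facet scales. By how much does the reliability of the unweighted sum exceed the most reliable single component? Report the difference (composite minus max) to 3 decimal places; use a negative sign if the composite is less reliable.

0.034

Var(sum) = 3 + 4 = 7; true-score variance = 2.61 + 4 = 6.61; composite reliability = 0.9443.
Max component reliability = 0.9100.
Difference = 0.9443 − 0.9100 = 0.034.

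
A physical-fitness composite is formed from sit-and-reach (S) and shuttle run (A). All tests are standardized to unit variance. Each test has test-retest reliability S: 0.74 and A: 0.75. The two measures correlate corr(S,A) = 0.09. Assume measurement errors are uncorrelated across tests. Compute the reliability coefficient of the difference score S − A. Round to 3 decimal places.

Var(S−A) = 1 + 1 − 2·0.09 = 2 − 0.18 = 1.82.
With uncorrelated errors the cross-covariances are all true-score covariance, so they carry over unchanged; only the diagonal terms shrink to ρᵢσᵢ².
True-score variance = [0.74 + 0.75] − 0.18 = 1.49 − 0.18 = 1.31.
Reliability = 1.31 / 1.82 = 0.720.

0.720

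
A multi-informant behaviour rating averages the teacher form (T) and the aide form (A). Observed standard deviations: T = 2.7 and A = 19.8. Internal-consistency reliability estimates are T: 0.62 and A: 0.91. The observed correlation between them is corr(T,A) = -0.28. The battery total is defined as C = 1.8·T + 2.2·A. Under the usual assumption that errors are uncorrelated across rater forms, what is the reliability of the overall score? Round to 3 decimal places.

0.900

Var(C) = 1.8²·2.7² + 2.2²·19.8² + 2·[3.96·2.7·19.8·(-0.28)] = 1921.09 − 118.553 = 1802.54.
Because errors are independent across components, Cov(Tᵢ,Tⱼ) = Cov(Xᵢ,Xⱼ); the off-diagonal part of the true-score variance is the same as above.
True-score variance = [1.8²·2.7²·0.62 + 2.2²·19.8²·0.91] − 118.553 = 1741.35 − 118.553 = 1622.79.
Reliability = 1622.79 / 1802.54 = 0.900.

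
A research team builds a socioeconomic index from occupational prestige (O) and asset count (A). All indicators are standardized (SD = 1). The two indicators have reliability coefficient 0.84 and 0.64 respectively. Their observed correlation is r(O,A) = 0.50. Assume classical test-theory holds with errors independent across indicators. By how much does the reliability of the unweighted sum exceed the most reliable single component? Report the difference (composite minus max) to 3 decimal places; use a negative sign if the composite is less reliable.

Var(sum) = 2 + 1 = 3; true-score variance = 1.48 + 1 = 2.48; composite reliability = 0.8267.
Max component reliability = 0.8400.
Difference = 0.8267 − 0.8400 = -0.013.

-0.013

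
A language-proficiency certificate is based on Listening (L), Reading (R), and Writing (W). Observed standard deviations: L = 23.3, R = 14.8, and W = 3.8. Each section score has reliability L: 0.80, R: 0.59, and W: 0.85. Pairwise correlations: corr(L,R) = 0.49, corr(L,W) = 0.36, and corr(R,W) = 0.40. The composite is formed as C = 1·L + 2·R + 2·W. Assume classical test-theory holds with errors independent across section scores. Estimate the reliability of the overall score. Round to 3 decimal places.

0.806

Var(C) = 23.3² + 2²·14.8² + 2²·3.8² + 2·[2·23.3·14.8·0.49 + 2·23.3·3.8·0.36 + 4·14.8·3.8·0.40] = 1476.81 + 983.352 = 2460.16.
With uncorrelated errors the cross-covariances are all true-score covariance, so they carry over unchanged; only the diagonal terms shrink to ρᵢσᵢ².
True-score variance = [23.3²·0.80 + 2²·14.8²·0.59 + 2²·3.8²·0.85] + 983.352 = 1000.34 + 983.352 = 1983.69.
Reliability = 1983.69 / 2460.16 = 0.806.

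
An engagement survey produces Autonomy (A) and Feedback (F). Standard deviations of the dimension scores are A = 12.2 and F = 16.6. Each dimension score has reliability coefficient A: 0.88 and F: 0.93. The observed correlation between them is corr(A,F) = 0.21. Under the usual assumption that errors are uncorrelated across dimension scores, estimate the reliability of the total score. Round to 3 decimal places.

Var(A+F) = 12.2² + 16.6² + 2·[12.2·16.6·0.21] = 424.4 + 85.0584 = 509.458.
Under uncorrelated errors the observed covariances equal the true-score covariances, so only the own-variance terms attenuate.
True-score variance = [12.2²·0.88 + 16.6²·0.93] + 85.0584 = 387.25 + 85.0584 = 472.308.
Reliability = 472.308 / 509.458 = 0.927.

0.927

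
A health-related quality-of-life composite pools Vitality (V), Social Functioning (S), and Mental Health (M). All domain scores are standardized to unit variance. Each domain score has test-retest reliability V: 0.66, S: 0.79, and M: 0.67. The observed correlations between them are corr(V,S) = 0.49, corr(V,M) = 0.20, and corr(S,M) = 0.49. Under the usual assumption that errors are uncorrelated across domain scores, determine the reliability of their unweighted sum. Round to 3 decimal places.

Var(V+S+M) = 3 + 2·[0.49 + 0.20 + 0.49] = 3 + 2.36 = 5.36.
With uncorrelated errors the cross-covariances are all true-score covariance, so they carry over unchanged; only the diagonal terms shrink to ρᵢσᵢ².
True-score variance = [0.66 + 0.79 + 0.67] + 2.36 = 2.12 + 2.36 = 4.48.
Reliability = 4.48 / 5.36 = 0.836.

0.836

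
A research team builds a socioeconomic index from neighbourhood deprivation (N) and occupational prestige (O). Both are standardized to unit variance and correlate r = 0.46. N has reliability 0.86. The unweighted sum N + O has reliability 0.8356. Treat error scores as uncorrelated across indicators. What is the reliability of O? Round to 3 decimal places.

0.660

Var(N+O) = 2 + 2·0.46 = 2.920.
True-score variance = ρ_N + ρ_O + 2·0.46, so 0.8356 = (0.86 + ρ_O + 0.92) / 2.920.
ρ_O = 0.8356·2.920 − 0.86 − 0.92 = 0.660.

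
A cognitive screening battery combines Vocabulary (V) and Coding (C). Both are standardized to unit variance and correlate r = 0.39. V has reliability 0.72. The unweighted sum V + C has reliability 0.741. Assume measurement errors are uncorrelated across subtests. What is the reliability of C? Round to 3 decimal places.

0.560

Var(V+C) = 2 + 2·0.39 = 2.780.
True-score variance = ρ_V + ρ_C + 2·0.39, so 0.741 = (0.72 + ρ_C + 0.78) / 2.780.
ρ_C = 0.741·2.780 − 0.72 − 0.78 = 0.560.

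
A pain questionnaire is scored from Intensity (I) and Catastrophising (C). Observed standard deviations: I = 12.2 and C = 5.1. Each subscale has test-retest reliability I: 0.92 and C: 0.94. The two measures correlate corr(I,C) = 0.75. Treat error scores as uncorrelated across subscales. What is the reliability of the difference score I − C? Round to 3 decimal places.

0.835

Var(I−C) = 12.2² + 5.1² − 2·12.2·5.1·0.75 = 174.85 − 93.33 = 81.52.
With uncorrelated errors the cross-covariances are all true-score covariance, so they carry over unchanged; only the diagonal terms shrink to ρᵢσᵢ².
True-score variance = [12.2²·0.92 + 5.1²·0.94] − 93.33 = 161.382 − 93.33 = 68.0522.
Reliability = 68.0522 / 81.52 = 0.835.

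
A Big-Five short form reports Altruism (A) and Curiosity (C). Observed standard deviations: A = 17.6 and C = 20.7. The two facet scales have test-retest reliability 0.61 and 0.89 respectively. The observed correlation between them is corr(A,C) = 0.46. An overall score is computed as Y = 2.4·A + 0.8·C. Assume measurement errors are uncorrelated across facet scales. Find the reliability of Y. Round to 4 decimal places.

0.7313

Var(Y) = 2.4²·17.6² + 0.8²·20.7² + 2·[1.92·17.6·20.7·0.46] = 2058.45 + 643.535 = 2701.99.
With uncorrelated errors the cross-covariances are all true-score covariance, so they carry over unchanged; only the diagonal terms shrink to ρᵢσᵢ².
True-score variance = [2.4²·17.6²·0.61 + 0.8²·20.7²·0.89] + 643.535 = 1332.44 + 643.535 = 1975.98.
Reliability = 1975.98 / 2701.99 = 0.7313.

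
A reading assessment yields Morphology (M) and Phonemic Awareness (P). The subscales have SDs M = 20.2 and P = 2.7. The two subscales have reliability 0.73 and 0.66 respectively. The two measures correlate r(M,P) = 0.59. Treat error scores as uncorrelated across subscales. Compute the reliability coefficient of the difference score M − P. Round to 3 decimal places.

Var(M−P) = 20.2² + 2.7² − 2·20.2·2.7·0.59 = 415.33 − 64.3572 = 350.973.
With uncorrelated errors the cross-covariances are all true-score covariance, so they carry over unchanged; only the diagonal terms shrink to ρᵢσᵢ².
True-score variance = [20.2²·0.73 + 2.7²·0.66] − 64.3572 = 302.681 − 64.3572 = 238.323.
Reliability = 238.323 / 350.973 = 0.679.

0.679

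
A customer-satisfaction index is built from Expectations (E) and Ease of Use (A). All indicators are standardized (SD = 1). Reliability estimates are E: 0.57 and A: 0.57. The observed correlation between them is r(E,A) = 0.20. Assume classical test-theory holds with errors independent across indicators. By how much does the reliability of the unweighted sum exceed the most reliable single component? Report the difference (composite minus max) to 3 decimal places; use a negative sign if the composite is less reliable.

Var(sum) = 2 + 0.4 = 2.4; true-score variance = 1.14 + 0.4 = 1.54; composite reliability = 0.6417.
Max component reliability = 0.5700.
Difference = 0.6417 − 0.5700 = 0.072.

0.072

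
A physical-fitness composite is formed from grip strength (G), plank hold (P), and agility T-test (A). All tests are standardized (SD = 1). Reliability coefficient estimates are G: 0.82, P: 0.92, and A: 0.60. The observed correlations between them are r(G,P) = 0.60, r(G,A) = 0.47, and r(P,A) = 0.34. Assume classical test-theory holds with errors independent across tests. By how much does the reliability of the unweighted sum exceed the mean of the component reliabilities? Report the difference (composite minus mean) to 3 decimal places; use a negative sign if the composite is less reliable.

Var(sum) = 3 + 2.82 = 5.82; true-score variance = 2.34 + 2.82 = 5.16; composite reliability = 0.8866.
Mean component reliability = 0.7800.
Difference = 0.8866 − 0.7800 = 0.107.

0.107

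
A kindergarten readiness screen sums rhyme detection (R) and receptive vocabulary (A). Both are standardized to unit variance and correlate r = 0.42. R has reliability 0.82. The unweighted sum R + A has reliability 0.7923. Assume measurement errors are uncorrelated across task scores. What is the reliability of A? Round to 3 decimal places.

0.590

Var(R+A) = 2 + 2·0.42 = 2.840.
True-score variance = ρ_R + ρ_A + 2·0.42, so 0.7923 = (0.82 + ρ_A + 0.84) / 2.840.
ρ_A = 0.7923·2.840 − 0.82 − 0.84 = 0.590.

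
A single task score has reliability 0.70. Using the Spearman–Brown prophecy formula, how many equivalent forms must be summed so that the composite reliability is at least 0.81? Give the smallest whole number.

2

k ≥ ρ*(1−ρ₁)/(ρ₁(1−ρ*)) = 0.81·0.30 / (0.70·0.19) = 1.827.
Smallest integer k = 2.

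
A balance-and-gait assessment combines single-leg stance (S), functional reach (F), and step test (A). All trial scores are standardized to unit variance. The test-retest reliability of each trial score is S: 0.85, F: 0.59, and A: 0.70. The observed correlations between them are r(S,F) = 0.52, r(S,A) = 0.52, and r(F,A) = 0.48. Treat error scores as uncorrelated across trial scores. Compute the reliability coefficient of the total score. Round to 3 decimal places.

Var(S+F+A) = 3 + 2·[0.52 + 0.52 + 0.48] = 3 + 3.04 = 6.04.
With uncorrelated errors the cross-covariances are all true-score covariance, so they carry over unchanged; only the diagonal terms shrink to ρᵢσᵢ².
True-score variance = [0.85 + 0.59 + 0.70] + 3.04 = 2.14 + 3.04 = 5.18.
Reliability = 5.18 / 6.04 = 0.858.

0.858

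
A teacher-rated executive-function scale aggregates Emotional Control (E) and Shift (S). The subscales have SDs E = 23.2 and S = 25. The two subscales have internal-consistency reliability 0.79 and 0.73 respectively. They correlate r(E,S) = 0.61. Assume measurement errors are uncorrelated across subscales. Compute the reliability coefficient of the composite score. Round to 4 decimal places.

0.8494

Var(E+S) = 23.2² + 25² + 2·[23.2·25·0.61] = 1163.24 + 707.6 = 1870.84.
Under uncorrelated errors the observed covariances equal the true-score covariances, so only the own-variance terms attenuate.
True-score variance = [23.2²·0.79 + 25²·0.73] + 707.6 = 881.46 + 707.6 = 1589.06.
Reliability = 1589.06 / 1870.84 = 0.8494.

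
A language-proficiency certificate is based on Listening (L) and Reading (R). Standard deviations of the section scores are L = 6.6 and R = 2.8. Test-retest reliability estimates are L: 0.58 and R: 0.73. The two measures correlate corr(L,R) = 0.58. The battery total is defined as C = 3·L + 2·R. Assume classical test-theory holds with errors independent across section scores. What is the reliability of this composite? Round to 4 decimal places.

Var(C) = 3²·6.6² + 2²·2.8² + 2·[6·6.6·2.8·0.58] = 423.4 + 128.621 = 552.021.
Because errors are independent across components, Cov(Tᵢ,Tⱼ) = Cov(Xᵢ,Xⱼ); the off-diagonal part of the true-score variance is the same as above.
True-score variance = [3²·6.6²·0.58 + 2²·2.8²·0.73] + 128.621 = 250.276 + 128.621 = 378.897.
Reliability = 378.897 / 552.021 = 0.6864.

0.6864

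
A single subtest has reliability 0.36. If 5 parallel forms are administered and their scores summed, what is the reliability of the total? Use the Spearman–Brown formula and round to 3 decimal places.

ρ_k = kρ / (1 + (k−1)ρ) = 5·0.36 / (1 + 4·0.36) = 1.800 / 2.440 = 0.738.

0.738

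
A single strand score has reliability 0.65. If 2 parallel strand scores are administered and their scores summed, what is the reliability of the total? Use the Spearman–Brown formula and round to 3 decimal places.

ρ_k = kρ / (1 + (k−1)ρ) = 2·0.65 / (1 + 1·0.65) = 1.300 / 1.650 = 0.788.

0.788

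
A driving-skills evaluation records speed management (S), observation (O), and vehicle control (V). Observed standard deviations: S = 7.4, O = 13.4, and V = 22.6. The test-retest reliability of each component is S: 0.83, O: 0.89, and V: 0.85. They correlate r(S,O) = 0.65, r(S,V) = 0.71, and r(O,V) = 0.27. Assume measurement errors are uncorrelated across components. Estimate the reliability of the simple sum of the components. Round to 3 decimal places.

Var(S+O+V) = 7.4² + 13.4² + 22.6² + 2·[7.4·13.4·0.65 + 7.4·22.6·0.71 + 13.4·22.6·0.27] = 745.08 + 529.922 = 1275.
Under uncorrelated errors the observed covariances equal the true-score covariances, so only the own-variance terms attenuate.
True-score variance = [7.4²·0.83 + 13.4²·0.89 + 22.6²·0.85] + 529.922 = 639.405 + 529.922 = 1169.33.
Reliability = 1169.33 / 1275 = 0.917.

0.917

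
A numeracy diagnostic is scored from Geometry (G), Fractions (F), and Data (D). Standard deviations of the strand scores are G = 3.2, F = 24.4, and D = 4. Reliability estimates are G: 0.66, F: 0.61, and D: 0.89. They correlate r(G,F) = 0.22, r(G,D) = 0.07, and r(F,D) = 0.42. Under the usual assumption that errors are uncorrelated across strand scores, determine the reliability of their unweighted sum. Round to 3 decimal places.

0.679

Var(G+F+D) = 3.2² + 24.4² + 4² + 2·[3.2·24.4·0.22 + 3.2·4·0.07 + 24.4·4·0.42] = 621.6 + 118.131 = 739.731.
With uncorrelated errors the cross-covariances are all true-score covariance, so they carry over unchanged; only the diagonal terms shrink to ρᵢσᵢ².
True-score variance = [3.2²·0.66 + 24.4²·0.61 + 4²·0.89] + 118.131 = 384.168 + 118.131 = 502.299.
Reliability = 502.299 / 739.731 = 0.679.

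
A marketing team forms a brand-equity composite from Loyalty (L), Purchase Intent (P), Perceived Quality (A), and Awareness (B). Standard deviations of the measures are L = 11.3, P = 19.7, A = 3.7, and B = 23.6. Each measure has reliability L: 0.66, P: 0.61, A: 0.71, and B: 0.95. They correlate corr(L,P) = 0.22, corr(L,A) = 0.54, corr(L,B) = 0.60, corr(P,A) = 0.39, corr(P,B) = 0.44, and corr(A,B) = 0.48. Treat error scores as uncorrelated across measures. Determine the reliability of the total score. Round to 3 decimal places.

Var(L+P+A+B) = 11.3² + 19.7² + 3.7² + 23.6² + 2·[11.3·19.7·0.22 + 11.3·3.7·0.54 + 11.3·23.6·0.60 + 19.7·3.7·0.39 + 19.7·23.6·0.44 + 3.7·23.6·0.48] = 1086.43 + 1012.93 = 2099.36.
With uncorrelated errors the cross-covariances are all true-score covariance, so they carry over unchanged; only the diagonal terms shrink to ρᵢσᵢ².
True-score variance = [11.3²·0.66 + 19.7²·0.61 + 3.7²·0.71 + 23.6²·0.95] + 1012.93 = 859.842 + 1012.93 = 1872.77.
Reliability = 1872.77 / 2099.36 = 0.892.

0.892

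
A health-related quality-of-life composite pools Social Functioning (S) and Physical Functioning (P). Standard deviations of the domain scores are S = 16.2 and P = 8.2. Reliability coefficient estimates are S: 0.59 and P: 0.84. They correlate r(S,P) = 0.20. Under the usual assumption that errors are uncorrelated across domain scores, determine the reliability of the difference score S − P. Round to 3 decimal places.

0.572

Var(S−P) = 16.2² + 8.2² − 2·16.2·8.2·0.20 = 329.68 − 53.136 = 276.544.
With uncorrelated errors the cross-covariances are all true-score covariance, so they carry over unchanged; only the diagonal terms shrink to ρᵢσᵢ².
True-score variance = [16.2²·0.59 + 8.2²·0.84] − 53.136 = 211.321 − 53.136 = 158.185.
Reliability = 158.185 / 276.544 = 0.572.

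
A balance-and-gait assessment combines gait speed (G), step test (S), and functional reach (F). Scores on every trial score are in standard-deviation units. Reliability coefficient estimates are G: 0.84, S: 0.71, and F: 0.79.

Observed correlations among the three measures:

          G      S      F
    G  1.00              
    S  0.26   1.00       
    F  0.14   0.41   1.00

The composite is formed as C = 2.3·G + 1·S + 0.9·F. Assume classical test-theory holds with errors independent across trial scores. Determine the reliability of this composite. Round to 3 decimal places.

Var(C) = 2.3² + 1 + 0.9² + 2·[2.3·0.26 + 2.07·0.14 + 0.9·0.41] = 7.1 + 2.5136 = 9.6136.
With uncorrelated errors the cross-covariances are all true-score covariance, so they carry over unchanged; only the diagonal terms shrink to ρᵢσᵢ².
True-score variance = [2.3²·0.84 + 0.71 + 0.9²·0.79] + 2.5136 = 5.7935 + 2.5136 = 8.3071.
Reliability = 8.3071 / 9.6136 = 0.864.

0.864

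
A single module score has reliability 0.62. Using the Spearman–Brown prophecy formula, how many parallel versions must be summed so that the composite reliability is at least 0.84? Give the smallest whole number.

k ≥ ρ*(1−ρ₁)/(ρ₁(1−ρ*)) = 0.84·0.38 / (0.62·0.16) = 3.218.
Smallest integer k = 4.

4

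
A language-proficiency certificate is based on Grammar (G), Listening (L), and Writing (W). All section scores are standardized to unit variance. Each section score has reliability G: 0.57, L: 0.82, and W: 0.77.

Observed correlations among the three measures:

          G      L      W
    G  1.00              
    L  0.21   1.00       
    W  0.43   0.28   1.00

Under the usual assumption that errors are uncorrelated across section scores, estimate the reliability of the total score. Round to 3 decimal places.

0.826

Var(G+L+W) = 3 + 2·[0.21 + 0.43 + 0.28] = 3 + 1.84 = 4.84.
With uncorrelated errors the cross-covariances are all true-score covariance, so they carry over unchanged; only the diagonal terms shrink to ρᵢσᵢ².
True-score variance = [0.57 + 0.82 + 0.77] + 1.84 = 2.16 + 1.84 = 4.
Reliability = 4 / 4.84 = 0.826.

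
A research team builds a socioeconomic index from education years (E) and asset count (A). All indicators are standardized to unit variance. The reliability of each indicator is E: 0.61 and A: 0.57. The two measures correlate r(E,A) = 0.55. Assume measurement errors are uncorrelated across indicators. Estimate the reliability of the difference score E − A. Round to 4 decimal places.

Var(E−A) = 1 + 1 − 2·0.55 = 2 − 1.1 = 0.9.
Under uncorrelated errors the observed covariances equal the true-score covariances, so only the own-variance terms attenuate.
True-score variance = [0.61 + 0.57] − 1.1 = 1.18 − 1.1 = 0.08.
Reliability = 0.08 / 0.9 = 0.0889.

0.0889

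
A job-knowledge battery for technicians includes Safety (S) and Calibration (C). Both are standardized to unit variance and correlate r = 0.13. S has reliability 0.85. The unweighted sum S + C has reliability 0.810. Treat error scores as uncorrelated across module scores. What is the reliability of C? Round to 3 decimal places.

0.721

Var(S+C) = 2 + 2·0.13 = 2.260.
True-score variance = ρ_S + ρ_C + 2·0.13, so 0.810 = (0.85 + ρ_C + 0.26) / 2.260.
ρ_C = 0.810·2.260 − 0.85 − 0.26 = 0.721.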